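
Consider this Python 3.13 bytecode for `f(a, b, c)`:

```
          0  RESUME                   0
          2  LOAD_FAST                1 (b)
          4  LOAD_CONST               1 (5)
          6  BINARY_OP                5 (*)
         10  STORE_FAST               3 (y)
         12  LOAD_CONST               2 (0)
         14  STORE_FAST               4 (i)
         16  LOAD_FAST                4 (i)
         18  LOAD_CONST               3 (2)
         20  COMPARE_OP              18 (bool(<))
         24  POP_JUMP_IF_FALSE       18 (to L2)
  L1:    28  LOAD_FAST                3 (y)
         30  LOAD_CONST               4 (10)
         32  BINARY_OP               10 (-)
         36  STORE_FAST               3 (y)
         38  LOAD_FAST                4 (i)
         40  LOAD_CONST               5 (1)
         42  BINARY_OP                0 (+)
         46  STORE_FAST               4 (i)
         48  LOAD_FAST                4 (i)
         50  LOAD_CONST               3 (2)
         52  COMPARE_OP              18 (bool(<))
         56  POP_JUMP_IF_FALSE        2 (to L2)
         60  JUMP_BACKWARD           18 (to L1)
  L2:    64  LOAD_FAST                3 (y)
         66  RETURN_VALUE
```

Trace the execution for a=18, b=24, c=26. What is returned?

100

LOAD_FAST b → push 24. Stack: [24]
LOAD_CONST → push 5. Stack: [24, 5]
BINARY_OP * → 24 * 5 = 120. Stack: [120]
STORE_FAST y → y=120. Stack: []
LOAD_CONST → push 0. Stack: [0]
STORE_FAST i → i=0. Stack: []
LOAD_FAST i → push 0. Stack: [0]
LOAD_CONST → push 2. Stack: [0, 2]
COMPARE_OP bool(<) → 0 vs 2 = True. Stack: [True]
POP_JUMP_IF_FALSE → pop True; no jump. Stack: []
LOAD_FAST y → push 120. Stack: [120]
LOAD_CONST → push 10. Stack: [120, 10]
BINARY_OP - → 120 - 10 = 110. Stack: [110]
STORE_FAST y → y=110. Stack: []
LOAD_FAST i → push 0. Stack: [0]
LOAD_CONST → push 1. Stack: [0, 1]
BINARY_OP + → 0 + 1 = 1. Stack: [1]
STORE_FAST i → i=1. Stack: []
LOAD_FAST i → push 1. Stack: [1]
LOAD_CONST → push 2. Stack: [1, 2]
COMPARE_OP bool(<) → 1 vs 2 = True. Stack: [True]
POP_JUMP_IF_FALSE → pop True; no jump. Stack: []
LOAD_FAST y → push 110. Stack: [110]
LOAD_CONST → push 10. Stack: [110, 10]
BINARY_OP - → 110 - 10 = 100. Stack: [100]
STORE_FAST y → y=100. Stack: []
LOAD_FAST i → push 1. Stack: [1]
LOAD_CONST → push 1. Stack: [1, 1]
BINARY_OP + → 1 + 1 = 2. Stack: [2]
STORE_FAST i → i=2. Stack: []
LOAD_FAST i → push 2. Stack: [2]
LOAD_CONST → push 2. Stack: [2, 2]
COMPARE_OP bool(<) → 2 vs 2 = False. Stack: [False]
POP_JUMP_IF_FALSE → pop False; jump. Stack: []
LOAD_FAST y → push 100. Stack: [100]
RETURN_VALUE → return 100.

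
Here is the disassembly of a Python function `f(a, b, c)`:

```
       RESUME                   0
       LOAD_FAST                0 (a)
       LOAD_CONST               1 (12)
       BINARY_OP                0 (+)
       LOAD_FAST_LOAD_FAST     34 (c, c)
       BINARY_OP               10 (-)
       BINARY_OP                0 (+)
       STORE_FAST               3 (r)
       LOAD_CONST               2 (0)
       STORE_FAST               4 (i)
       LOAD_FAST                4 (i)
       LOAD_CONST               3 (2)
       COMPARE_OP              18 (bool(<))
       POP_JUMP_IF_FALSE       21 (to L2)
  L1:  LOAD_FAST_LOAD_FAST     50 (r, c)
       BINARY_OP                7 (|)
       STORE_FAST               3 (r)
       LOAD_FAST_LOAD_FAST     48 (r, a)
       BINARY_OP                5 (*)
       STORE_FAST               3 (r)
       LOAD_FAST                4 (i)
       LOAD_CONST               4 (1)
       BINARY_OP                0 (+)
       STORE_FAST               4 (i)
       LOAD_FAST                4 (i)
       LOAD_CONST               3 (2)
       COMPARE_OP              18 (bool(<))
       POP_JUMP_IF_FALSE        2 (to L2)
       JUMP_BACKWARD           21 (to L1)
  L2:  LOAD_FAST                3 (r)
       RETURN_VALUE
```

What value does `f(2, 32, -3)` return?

LOAD_FAST a → push 2. Stack: [2]
LOAD_CONST → push 12. Stack: [2, 12]
BINARY_OP + → 2 + 12 = 14. Stack: [14]
LOAD_FAST_LOAD_FAST c,c → push -3,-3. Stack: [14, -3, -3]
BINARY_OP - → -3 - -3 = 0. Stack: [14, 0]
BINARY_OP + → 14 + 0 = 14. Stack: [14]
STORE_FAST r → r=14. Stack: []
LOAD_CONST → push 0. Stack: [0]
STORE_FAST i → i=0. Stack: []
LOAD_FAST i → push 0. Stack: [0]
LOAD_CONST → push 2. Stack: [0, 2]
COMPARE_OP bool(<) → 0 vs 2 = True. Stack: [True]
POP_JUMP_IF_FALSE → pop True; no jump. Stack: []
LOAD_FAST_LOAD_FAST r,c → push 14,-3. Stack: [14, -3]
BINARY_OP | → 14 | -3 = -1. Stack: [-1]
STORE_FAST r → r=-1. Stack: []
LOAD_FAST_LOAD_FAST r,a → push -1,2. Stack: [-1, 2]
BINARY_OP * → -1 * 2 = -2. Stack: [-2]
STORE_FAST r → r=-2. Stack: []
LOAD_FAST i → push 0. Stack: [0]
LOAD_CONST → push 1. Stack: [0, 1]
BINARY_OP + → 0 + 1 = 1. Stack: [1]
STORE_FAST i → i=1. Stack: []
LOAD_FAST i → push 1. Stack: [1]
LOAD_CONST → push 2. Stack: [1, 2]
COMPARE_OP bool(<) → 1 vs 2 = True. Stack: [True]
POP_JUMP_IF_FALSE → pop True; no jump. Stack: []
LOAD_FAST_LOAD_FAST r,c → push -2,-3. Stack: [-2, -3]
BINARY_OP | → -2 | -3 = -1. Stack: [-1]
STORE_FAST r → r=-1. Stack: []
LOAD_FAST_LOAD_FAST r,a → push -1,2. Stack: [-1, 2]
BINARY_OP * → -1 * 2 = -2. Stack: [-2]
STORE_FAST r → r=-2. Stack: []
LOAD_FAST i → push 1. Stack: [1]
LOAD_CONST → push 1. Stack: [1, 1]
BINARY_OP + → 1 + 1 = 2. Stack: [2]
STORE_FAST i → i=2. Stack: []
LOAD_FAST i → push 2. Stack: [2]
LOAD_CONST → push 2. Stack: [2, 2]
COMPARE_OP bool(<) → 2 vs 2 = False. Stack: [False]
POP_JUMP_IF_FALSE → pop False; jump. Stack: []
LOAD_FAST r → push -2. Stack: [-2]
RETURN_VALUE → return -2.

-2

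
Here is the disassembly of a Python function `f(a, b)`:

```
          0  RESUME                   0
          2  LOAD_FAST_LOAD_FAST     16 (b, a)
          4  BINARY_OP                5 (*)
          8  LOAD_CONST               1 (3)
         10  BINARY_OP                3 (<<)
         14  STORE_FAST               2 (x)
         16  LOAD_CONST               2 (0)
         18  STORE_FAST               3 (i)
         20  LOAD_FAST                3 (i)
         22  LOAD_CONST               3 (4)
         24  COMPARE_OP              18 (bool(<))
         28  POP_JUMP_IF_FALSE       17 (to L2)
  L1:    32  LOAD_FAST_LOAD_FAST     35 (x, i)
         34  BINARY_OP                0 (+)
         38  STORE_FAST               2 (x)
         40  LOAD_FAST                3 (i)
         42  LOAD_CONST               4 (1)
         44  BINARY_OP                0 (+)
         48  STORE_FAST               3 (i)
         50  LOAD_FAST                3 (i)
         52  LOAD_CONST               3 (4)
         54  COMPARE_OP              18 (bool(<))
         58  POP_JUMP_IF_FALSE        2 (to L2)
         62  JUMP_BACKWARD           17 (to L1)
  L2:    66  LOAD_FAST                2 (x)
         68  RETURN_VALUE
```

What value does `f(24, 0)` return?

LOAD_FAST_LOAD_FAST b,a → push 0,24. Stack: [0, 24]
BINARY_OP * → 0 * 24 = 0. Stack: [0]
LOAD_CONST → push 3. Stack: [0, 3]
BINARY_OP << → 0 << 3 = 0. Stack: [0]
STORE_FAST x → x=0. Stack: []
LOAD_CONST → push 0. Stack: [0]
STORE_FAST i → i=0. Stack: []
LOAD_FAST i → push 0. Stack: [0]
LOAD_CONST → push 4. Stack: [0, 4]
COMPARE_OP bool(<) → 0 vs 4 = True. Stack: [True]
POP_JUMP_IF_FALSE → pop True; no jump. Stack: []
LOAD_FAST_LOAD_FAST x,i → push 0,0. Stack: [0, 0]
BINARY_OP + → 0 + 0 = 0. Stack: [0]
STORE_FAST x → x=0. Stack: []
LOAD_FAST i → push 0. Stack: [0]
LOAD_CONST → push 1. Stack: [0, 1]
BINARY_OP + → 0 + 1 = 1. Stack: [1]
STORE_FAST i → i=1. Stack: []
LOAD_FAST i → push 1. Stack: [1]
LOAD_CONST → push 4. Stack: [1, 4]
COMPARE_OP bool(<) → 1 vs 4 = True. Stack: [True]
POP_JUMP_IF_FALSE → pop True; no jump. Stack: []
LOAD_FAST_LOAD_FAST x,i → push 0,1. Stack: [0, 1]
BINARY_OP + → 0 + 1 = 1. Stack: [1]
STORE_FAST x → x=1. Stack: []
LOAD_FAST i → push 1. Stack: [1]
LOAD_CONST → push 1. Stack: [1, 1]
BINARY_OP + → 1 + 1 = 2. Stack: [2]
STORE_FAST i → i=2. Stack: []
LOAD_FAST i → push 2. Stack: [2]
LOAD_CONST → push 4. Stack: [2, 4]
COMPARE_OP bool(<) → 2 vs 4 = True. Stack: [True]
POP_JUMP_IF_FALSE → pop True; no jump. Stack: []
LOAD_FAST_LOAD_FAST x,i → push 1,2. Stack: [1, 2]
BINARY_OP + → 1 + 2 = 3. Stack: [3]
STORE_FAST x → x=3. Stack: []
LOAD_FAST i → push 2. Stack: [2]
LOAD_CONST → push 1. Stack: [2, 1]
BINARY_OP + → 2 + 1 = 3. Stack: [3]
STORE_FAST i → i=3. Stack: []
LOAD_FAST i → push 3. Stack: [3]
LOAD_CONST → push 4. Stack: [3, 4]
COMPARE_OP bool(<) → 3 vs 4 = True. Stack: [True]
POP_JUMP_IF_FALSE → pop True; no jump. Stack: []
LOAD_FAST_LOAD_FAST x,i → push 3,3. Stack: [3, 3]
BINARY_OP + → 3 + 3 = 6. Stack: [6]
STORE_FAST x → x=6. Stack: []
LOAD_FAST i → push 3. Stack: [3]
LOAD_CONST → push 1. Stack: [3, 1]
BINARY_OP + → 3 + 1 = 4. Stack: [4]
STORE_FAST i → i=4. Stack: []
LOAD_FAST i → push 4. Stack: [4]
LOAD_CONST → push 4. Stack: [4, 4]
COMPARE_OP bool(<) → 4 vs 4 = False. Stack: [False]
POP_JUMP_IF_FALSE → pop False; jump. Stack: []
LOAD_FAST x → push 6. Stack: [6]
RETURN_VALUE → return 6.

6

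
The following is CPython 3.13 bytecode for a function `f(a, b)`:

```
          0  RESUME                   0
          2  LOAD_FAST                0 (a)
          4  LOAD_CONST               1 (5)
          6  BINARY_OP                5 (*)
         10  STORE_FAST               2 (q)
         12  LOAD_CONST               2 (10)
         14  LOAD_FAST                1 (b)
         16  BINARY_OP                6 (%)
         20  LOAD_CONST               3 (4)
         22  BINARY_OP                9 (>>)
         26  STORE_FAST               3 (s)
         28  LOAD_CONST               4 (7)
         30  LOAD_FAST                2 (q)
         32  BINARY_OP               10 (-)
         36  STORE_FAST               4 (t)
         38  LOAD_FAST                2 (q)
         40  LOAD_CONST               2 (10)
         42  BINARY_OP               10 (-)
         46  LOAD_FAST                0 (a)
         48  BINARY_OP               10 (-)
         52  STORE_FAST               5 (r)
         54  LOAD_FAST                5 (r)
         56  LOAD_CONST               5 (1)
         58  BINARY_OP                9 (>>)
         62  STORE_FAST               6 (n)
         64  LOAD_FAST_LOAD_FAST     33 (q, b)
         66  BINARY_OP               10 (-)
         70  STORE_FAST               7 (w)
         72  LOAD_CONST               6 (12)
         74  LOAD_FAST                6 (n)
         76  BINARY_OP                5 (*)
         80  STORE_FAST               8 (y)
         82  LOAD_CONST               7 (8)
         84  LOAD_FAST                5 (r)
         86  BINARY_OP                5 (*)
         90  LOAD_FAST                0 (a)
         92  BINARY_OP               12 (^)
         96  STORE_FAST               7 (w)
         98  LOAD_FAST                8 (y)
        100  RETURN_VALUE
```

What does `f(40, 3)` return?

900

LOAD_FAST a → push 40. Stack: [40]
LOAD_CONST → push 5. Stack: [40, 5]
BINARY_OP * → 40 * 5 = 200. Stack: [200]
STORE_FAST q → q=200. Stack: []
LOAD_CONST → push 10. Stack: [10]
LOAD_FAST b → push 3. Stack: [10, 3]
BINARY_OP % → 10 % 3 = 1. Stack: [1]
LOAD_CONST → push 4. Stack: [1, 4]
BINARY_OP >> → 1 >> 4 = 0. Stack: [0]
STORE_FAST s → s=0. Stack: []
LOAD_CONST → push 7. Stack: [7]
LOAD_FAST q → push 200. Stack: [7, 200]
BINARY_OP - → 7 - 200 = -193. Stack: [-193]
STORE_FAST t → t=-193. Stack: []
LOAD_FAST q → push 200. Stack: [200]
LOAD_CONST → push 10. Stack: [200, 10]
BINARY_OP - → 200 - 10 = 190. Stack: [190]
LOAD_FAST a → push 40. Stack: [190, 40]
BINARY_OP - → 190 - 40 = 150. Stack: [150]
STORE_FAST r → r=150. Stack: []
LOAD_FAST r → push 150. Stack: [150]
LOAD_CONST → push 1. Stack: [150, 1]
BINARY_OP >> → 150 >> 1 = 75. Stack: [75]
STORE_FAST n → n=75. Stack: []
LOAD_FAST_LOAD_FAST q,b → push 200,3. Stack: [200, 3]
BINARY_OP - → 200 - 3 = 197. Stack: [197]
STORE_FAST w → w=197. Stack: []
LOAD_CONST → push 12. Stack: [12]
LOAD_FAST n → push 75. Stack: [12, 75]
BINARY_OP * → 12 * 75 = 900. Stack: [900]
STORE_FAST y → y=900. Stack: []
LOAD_CONST → push 8. Stack: [8]
LOAD_FAST r → push 150. Stack: [8, 150]
BINARY_OP * → 8 * 150 = 1200. Stack: [1200]
LOAD_FAST a → push 40. Stack: [1200, 40]
BINARY_OP ^ → 1200 ^ 40 = 1176. Stack: [1176]
STORE_FAST w → w=1176. Stack: []
LOAD_FAST y → push 900. Stack: [900]
RETURN_VALUE → return 900.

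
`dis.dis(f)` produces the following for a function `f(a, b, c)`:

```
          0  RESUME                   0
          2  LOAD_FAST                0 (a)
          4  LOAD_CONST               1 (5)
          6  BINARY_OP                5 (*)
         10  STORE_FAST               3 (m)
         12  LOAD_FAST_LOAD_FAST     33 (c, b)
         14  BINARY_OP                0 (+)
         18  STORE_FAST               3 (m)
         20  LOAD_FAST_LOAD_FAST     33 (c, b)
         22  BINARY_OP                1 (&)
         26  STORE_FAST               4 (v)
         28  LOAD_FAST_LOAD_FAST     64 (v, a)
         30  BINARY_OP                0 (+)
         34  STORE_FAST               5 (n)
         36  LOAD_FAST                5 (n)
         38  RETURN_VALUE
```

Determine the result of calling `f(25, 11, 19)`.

LOAD_FAST a → push 25. Stack: [25]
LOAD_CONST → push 5. Stack: [25, 5]
BINARY_OP * → 25 * 5 = 125. Stack: [125]
STORE_FAST m → m=125. Stack: []
LOAD_FAST_LOAD_FAST c,b → push 19,11. Stack: [19, 11]
BINARY_OP + → 19 + 11 = 30. Stack: [30]
STORE_FAST m → m=30. Stack: []
LOAD_FAST_LOAD_FAST c,b → push 19,11. Stack: [19, 11]
BINARY_OP & → 19 & 11 = 3. Stack: [3]
STORE_FAST v → v=3. Stack: []
LOAD_FAST_LOAD_FAST v,a → push 3,25. Stack: [3, 25]
BINARY_OP + → 3 + 25 = 28. Stack: [28]
STORE_FAST n → n=28. Stack: []
LOAD_FAST n → push 28. Stack: [28]
RETURN_VALUE → return 28.

28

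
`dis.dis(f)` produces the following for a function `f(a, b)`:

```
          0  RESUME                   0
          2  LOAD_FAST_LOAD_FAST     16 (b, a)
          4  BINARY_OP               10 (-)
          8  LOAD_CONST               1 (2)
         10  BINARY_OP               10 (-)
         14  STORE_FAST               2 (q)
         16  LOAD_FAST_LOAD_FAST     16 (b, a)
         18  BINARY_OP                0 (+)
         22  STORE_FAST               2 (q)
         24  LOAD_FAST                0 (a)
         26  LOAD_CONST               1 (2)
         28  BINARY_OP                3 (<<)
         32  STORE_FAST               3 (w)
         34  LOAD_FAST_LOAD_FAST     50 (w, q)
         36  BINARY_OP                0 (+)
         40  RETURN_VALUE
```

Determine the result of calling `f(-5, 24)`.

-1

LOAD_FAST_LOAD_FAST b,a → push 24,-5. Stack: [24, -5]
BINARY_OP - → 24 - -5 = 29. Stack: [29]
LOAD_CONST → push 2. Stack: [29, 2]
BINARY_OP - → 29 - 2 = 27. Stack: [27]
STORE_FAST q → q=27. Stack: []
LOAD_FAST_LOAD_FAST b,a → push 24,-5. Stack: [24, -5]
BINARY_OP + → 24 + -5 = 19. Stack: [19]
STORE_FAST q → q=19. Stack: []
LOAD_FAST a → push -5. Stack: [-5]
LOAD_CONST → push 2. Stack: [-5, 2]
BINARY_OP << → -5 << 2 = -20. Stack: [-20]
STORE_FAST w → w=-20. Stack: []
LOAD_FAST_LOAD_FAST w,q → push -20,19. Stack: [-20, 19]
BINARY_OP + → -20 + 19 = -1. Stack: [-1]
RETURN_VALUE → return -1.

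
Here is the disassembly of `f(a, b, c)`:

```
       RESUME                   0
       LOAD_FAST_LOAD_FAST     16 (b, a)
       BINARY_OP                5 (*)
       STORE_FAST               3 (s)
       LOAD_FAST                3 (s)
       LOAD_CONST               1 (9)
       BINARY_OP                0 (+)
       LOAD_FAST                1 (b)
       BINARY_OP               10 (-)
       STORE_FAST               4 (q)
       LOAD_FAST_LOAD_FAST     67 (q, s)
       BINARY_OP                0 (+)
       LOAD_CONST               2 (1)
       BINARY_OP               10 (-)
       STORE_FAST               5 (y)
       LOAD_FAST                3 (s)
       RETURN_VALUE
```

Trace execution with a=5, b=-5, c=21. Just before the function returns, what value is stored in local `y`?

LOAD_FAST_LOAD_FAST b,a → push -5,5. Stack: [-5, 5]
BINARY_OP * → -5 * 5 = -25. Stack: [-25]
STORE_FAST s → s=-25. Stack: []
LOAD_FAST s → push -25. Stack: [-25]
LOAD_CONST → push 9. Stack: [-25, 9]
BINARY_OP + → -25 + 9 = -16. Stack: [-16]
LOAD_FAST b → push -5. Stack: [-16, -5]
BINARY_OP - → -16 - -5 = -11. Stack: [-11]
STORE_FAST q → q=-11. Stack: []
LOAD_FAST_LOAD_FAST q,s → push -11,-25. Stack: [-11, -25]
BINARY_OP + → -11 + -25 = -36. Stack: [-36]
LOAD_CONST → push 1. Stack: [-36, 1]
BINARY_OP - → -36 - 1 = -37. Stack: [-37]
STORE_FAST y → y=-37. Stack: []
LOAD_FAST s → push -25. Stack: [-25]
RETURN_VALUE → return -25.

-37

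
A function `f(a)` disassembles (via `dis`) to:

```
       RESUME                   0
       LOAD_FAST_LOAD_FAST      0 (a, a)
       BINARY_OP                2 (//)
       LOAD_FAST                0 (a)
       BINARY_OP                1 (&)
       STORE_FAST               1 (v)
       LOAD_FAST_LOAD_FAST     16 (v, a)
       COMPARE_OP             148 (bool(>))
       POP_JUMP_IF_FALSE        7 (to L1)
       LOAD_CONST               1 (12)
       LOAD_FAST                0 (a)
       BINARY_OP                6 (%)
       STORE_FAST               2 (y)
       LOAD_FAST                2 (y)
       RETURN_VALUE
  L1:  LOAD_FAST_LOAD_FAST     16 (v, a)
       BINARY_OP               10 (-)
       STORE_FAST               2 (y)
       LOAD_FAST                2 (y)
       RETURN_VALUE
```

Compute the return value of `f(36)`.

-36

LOAD_FAST_LOAD_FAST a,a → push 36,36. Stack: [36, 36]
BINARY_OP // → 36 // 36 = 1. Stack: [1]
LOAD_FAST a → push 36. Stack: [1, 36]
BINARY_OP & → 1 & 36 = 0. Stack: [0]
STORE_FAST v → v=0. Stack: []
LOAD_FAST_LOAD_FAST v,a → push 0,36. Stack: [0, 36]
COMPARE_OP bool(>) → 0 vs 36 = False. Stack: [False]
POP_JUMP_IF_FALSE → pop False; jump. Stack: []
LOAD_FAST_LOAD_FAST v,a → push 0,36. Stack: [0, 36]
BINARY_OP - → 0 - 36 = -36. Stack: [-36]
STORE_FAST y → y=-36. Stack: []
LOAD_FAST y → push -36. Stack: [-36]
RETURN_VALUE → return -36.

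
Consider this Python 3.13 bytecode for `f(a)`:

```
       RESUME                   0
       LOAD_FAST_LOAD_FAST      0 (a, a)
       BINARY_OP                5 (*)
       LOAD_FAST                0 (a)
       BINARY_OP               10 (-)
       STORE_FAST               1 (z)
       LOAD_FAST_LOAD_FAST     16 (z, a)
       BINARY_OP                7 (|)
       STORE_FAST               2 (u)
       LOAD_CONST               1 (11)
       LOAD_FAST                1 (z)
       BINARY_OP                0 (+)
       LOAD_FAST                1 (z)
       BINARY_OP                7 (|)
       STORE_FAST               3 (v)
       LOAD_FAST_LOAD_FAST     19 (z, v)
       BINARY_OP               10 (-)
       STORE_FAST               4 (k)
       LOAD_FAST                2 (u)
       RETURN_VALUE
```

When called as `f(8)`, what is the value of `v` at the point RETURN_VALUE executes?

123

LOAD_FAST_LOAD_FAST a,a → push 8,8. Stack: [8, 8]
BINARY_OP * → 8 * 8 = 64. Stack: [64]
LOAD_FAST a → push 8. Stack: [64, 8]
BINARY_OP - → 64 - 8 = 56. Stack: [56]
STORE_FAST z → z=56. Stack: []
LOAD_FAST_LOAD_FAST z,a → push 56,8. Stack: [56, 8]
BINARY_OP | → 56 | 8 = 56. Stack: [56]
STORE_FAST u → u=56. Stack: []
LOAD_CONST → push 11. Stack: [11]
LOAD_FAST z → push 56. Stack: [11, 56]
BINARY_OP + → 11 + 56 = 67. Stack: [67]
LOAD_FAST z → push 56. Stack: [67, 56]
BINARY_OP | → 67 | 56 = 123. Stack: [123]
STORE_FAST v → v=123. Stack: []
LOAD_FAST_LOAD_FAST z,v → push 56,123. Stack: [56, 123]
BINARY_OP - → 56 - 123 = -67. Stack: [-67]
STORE_FAST k → k=-67. Stack: []
LOAD_FAST u → push 56. Stack: [56]
RETURN_VALUE → return 56.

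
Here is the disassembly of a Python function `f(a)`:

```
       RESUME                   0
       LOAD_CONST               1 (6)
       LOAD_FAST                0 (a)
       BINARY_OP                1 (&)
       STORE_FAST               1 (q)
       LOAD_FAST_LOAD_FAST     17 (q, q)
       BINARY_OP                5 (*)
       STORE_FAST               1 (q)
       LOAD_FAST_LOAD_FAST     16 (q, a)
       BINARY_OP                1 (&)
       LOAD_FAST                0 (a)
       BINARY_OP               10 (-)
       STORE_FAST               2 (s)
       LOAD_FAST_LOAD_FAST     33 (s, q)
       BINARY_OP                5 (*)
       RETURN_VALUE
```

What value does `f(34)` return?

LOAD_CONST → push 6. Stack: [6]
LOAD_FAST a → push 34. Stack: [6, 34]
BINARY_OP & → 6 & 34 = 2. Stack: [2]
STORE_FAST q → q=2. Stack: []
LOAD_FAST_LOAD_FAST q,q → push 2,2. Stack: [2, 2]
BINARY_OP * → 2 * 2 = 4. Stack: [4]
STORE_FAST q → q=4. Stack: []
LOAD_FAST_LOAD_FAST q,a → push 4,34. Stack: [4, 34]
BINARY_OP & → 4 & 34 = 0. Stack: [0]
LOAD_FAST a → push 34. Stack: [0, 34]
BINARY_OP - → 0 - 34 = -34. Stack: [-34]
STORE_FAST s → s=-34. Stack: []
LOAD_FAST_LOAD_FAST s,q → push -34,4. Stack: [-34, 4]
BINARY_OP * → -34 * 4 = -136. Stack: [-136]
RETURN_VALUE → return -136.

-136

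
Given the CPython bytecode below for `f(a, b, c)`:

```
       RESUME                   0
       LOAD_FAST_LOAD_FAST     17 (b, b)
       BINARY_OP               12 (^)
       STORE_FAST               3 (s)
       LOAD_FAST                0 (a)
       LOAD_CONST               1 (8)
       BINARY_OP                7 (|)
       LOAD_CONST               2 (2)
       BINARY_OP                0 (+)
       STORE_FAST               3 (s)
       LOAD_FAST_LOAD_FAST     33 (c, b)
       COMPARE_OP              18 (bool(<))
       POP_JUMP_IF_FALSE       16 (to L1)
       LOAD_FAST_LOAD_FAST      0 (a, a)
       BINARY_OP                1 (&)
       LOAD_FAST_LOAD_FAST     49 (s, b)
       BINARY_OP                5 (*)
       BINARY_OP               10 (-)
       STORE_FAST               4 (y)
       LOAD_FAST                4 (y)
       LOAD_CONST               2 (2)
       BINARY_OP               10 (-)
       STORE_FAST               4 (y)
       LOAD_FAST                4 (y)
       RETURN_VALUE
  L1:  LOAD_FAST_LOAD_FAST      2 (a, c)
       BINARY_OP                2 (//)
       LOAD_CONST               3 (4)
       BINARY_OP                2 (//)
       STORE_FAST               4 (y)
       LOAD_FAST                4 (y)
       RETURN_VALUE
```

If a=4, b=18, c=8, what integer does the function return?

-250

LOAD_FAST_LOAD_FAST b,b → push 18,18. Stack: [18, 18]
BINARY_OP ^ → 18 ^ 18 = 0. Stack: [0]
STORE_FAST s → s=0. Stack: []
LOAD_FAST a → push 4. Stack: [4]
LOAD_CONST → push 8. Stack: [4, 8]
BINARY_OP | → 4 | 8 = 12. Stack: [12]
LOAD_CONST → push 2. Stack: [12, 2]
BINARY_OP + → 12 + 2 = 14. Stack: [14]
STORE_FAST s → s=14. Stack: []
LOAD_FAST_LOAD_FAST c,b → push 8,18. Stack: [8, 18]
COMPARE_OP bool(<) → 8 vs 18 = True. Stack: [True]
POP_JUMP_IF_FALSE → pop True; no jump. Stack: []
LOAD_FAST_LOAD_FAST a,a → push 4,4. Stack: [4, 4]
BINARY_OP & → 4 & 4 = 4. Stack: [4]
LOAD_FAST_LOAD_FAST s,b → push 14,18. Stack: [4, 14, 18]
BINARY_OP * → 14 * 18 = 252. Stack: [4, 252]
BINARY_OP - → 4 - 252 = -248. Stack: [-248]
STORE_FAST y → y=-248. Stack: []
LOAD_FAST y → push -248. Stack: [-248]
LOAD_CONST → push 2. Stack: [-248, 2]
BINARY_OP - → -248 - 2 = -250. Stack: [-250]
STORE_FAST y → y=-250. Stack: []
LOAD_FAST y → push -250. Stack: [-250]
RETURN_VALUE → return -250.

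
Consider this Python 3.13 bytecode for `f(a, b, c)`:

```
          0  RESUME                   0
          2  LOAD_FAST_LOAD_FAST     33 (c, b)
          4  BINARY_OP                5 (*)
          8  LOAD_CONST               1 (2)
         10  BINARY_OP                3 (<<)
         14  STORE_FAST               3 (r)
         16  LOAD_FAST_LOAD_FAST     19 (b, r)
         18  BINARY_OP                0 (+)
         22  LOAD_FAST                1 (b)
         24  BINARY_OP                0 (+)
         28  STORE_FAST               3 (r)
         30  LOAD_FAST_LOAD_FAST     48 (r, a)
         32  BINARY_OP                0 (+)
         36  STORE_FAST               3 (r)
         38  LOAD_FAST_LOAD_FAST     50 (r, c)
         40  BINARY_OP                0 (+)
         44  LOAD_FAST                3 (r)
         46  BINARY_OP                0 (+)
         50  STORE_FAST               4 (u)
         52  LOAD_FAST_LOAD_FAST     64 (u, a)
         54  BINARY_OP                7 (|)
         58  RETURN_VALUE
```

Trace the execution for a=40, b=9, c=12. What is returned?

1000

LOAD_FAST_LOAD_FAST c,b → push 12,9. Stack: [12, 9]
BINARY_OP * → 12 * 9 = 108. Stack: [108]
LOAD_CONST → push 2. Stack: [108, 2]
BINARY_OP << → 108 << 2 = 432. Stack: [432]
STORE_FAST r → r=432. Stack: []
LOAD_FAST_LOAD_FAST b,r → push 9,432. Stack: [9, 432]
BINARY_OP + → 9 + 432 = 441. Stack: [441]
LOAD_FAST b → push 9. Stack: [441, 9]
BINARY_OP + → 441 + 9 = 450. Stack: [450]
STORE_FAST r → r=450. Stack: []
LOAD_FAST_LOAD_FAST r,a → push 450,40. Stack: [450, 40]
BINARY_OP + → 450 + 40 = 490. Stack: [490]
STORE_FAST r → r=490. Stack: []
LOAD_FAST_LOAD_FAST r,c → push 490,12. Stack: [490, 12]
BINARY_OP + → 490 + 12 = 502. Stack: [502]
LOAD_FAST r → push 490. Stack: [502, 490]
BINARY_OP + → 502 + 490 = 992. Stack: [992]
STORE_FAST u → u=992. Stack: []
LOAD_FAST_LOAD_FAST u,a → push 992,40. Stack: [992, 40]
BINARY_OP | → 992 | 40 = 1000. Stack: [1000]
RETURN_VALUE → return 1000.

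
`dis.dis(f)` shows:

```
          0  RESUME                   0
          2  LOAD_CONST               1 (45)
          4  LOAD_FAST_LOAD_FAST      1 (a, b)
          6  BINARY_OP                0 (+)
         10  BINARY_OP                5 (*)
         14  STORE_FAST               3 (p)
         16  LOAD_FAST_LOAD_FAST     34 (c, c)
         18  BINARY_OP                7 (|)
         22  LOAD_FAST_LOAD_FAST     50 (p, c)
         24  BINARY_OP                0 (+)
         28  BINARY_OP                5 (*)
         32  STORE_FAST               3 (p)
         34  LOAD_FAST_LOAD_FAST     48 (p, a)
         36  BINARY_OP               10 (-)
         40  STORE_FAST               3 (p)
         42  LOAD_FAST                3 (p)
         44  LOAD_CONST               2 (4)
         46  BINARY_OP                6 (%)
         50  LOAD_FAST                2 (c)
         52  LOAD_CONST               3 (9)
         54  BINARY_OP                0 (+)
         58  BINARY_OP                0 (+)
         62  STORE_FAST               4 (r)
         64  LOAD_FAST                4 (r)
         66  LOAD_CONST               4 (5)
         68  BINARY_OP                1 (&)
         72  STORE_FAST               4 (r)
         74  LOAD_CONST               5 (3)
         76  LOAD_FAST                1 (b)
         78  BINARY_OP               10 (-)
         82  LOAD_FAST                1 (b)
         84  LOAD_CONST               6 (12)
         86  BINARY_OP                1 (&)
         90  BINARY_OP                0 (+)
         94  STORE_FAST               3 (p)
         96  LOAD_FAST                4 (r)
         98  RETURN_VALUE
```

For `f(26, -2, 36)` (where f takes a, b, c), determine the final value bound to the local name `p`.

LOAD_CONST → push 45. Stack: [45]
LOAD_FAST_LOAD_FAST a,b → push 26,-2. Stack: [45, 26, -2]
BINARY_OP + → 26 + -2 = 24. Stack: [45, 24]
BINARY_OP * → 45 * 24 = 1080. Stack: [1080]
STORE_FAST p → p=1080. Stack: []
LOAD_FAST_LOAD_FAST c,c → push 36,36. Stack: [36, 36]
BINARY_OP | → 36 | 36 = 36. Stack: [36]
LOAD_FAST_LOAD_FAST p,c → push 1080,36. Stack: [36, 1080, 36]
BINARY_OP + → 1080 + 36 = 1116. Stack: [36, 1116]
BINARY_OP * → 36 * 1116 = 40176. Stack: [40176]
STORE_FAST p → p=40176. Stack: []
LOAD_FAST_LOAD_FAST p,a → push 40176,26. Stack: [40176, 26]
BINARY_OP - → 40176 - 26 = 40150. Stack: [40150]
STORE_FAST p → p=40150. Stack: []
LOAD_FAST p → push 40150. Stack: [40150]
LOAD_CONST → push 4. Stack: [40150, 4]
BINARY_OP % → 40150 % 4 = 2. Stack: [2]
LOAD_FAST c → push 36. Stack: [2, 36]
LOAD_CONST → push 9. Stack: [2, 36, 9]
BINARY_OP + → 36 + 9 = 45. Stack: [2, 45]
BINARY_OP + → 2 + 45 = 47. Stack: [47]
STORE_FAST r → r=47. Stack: []
LOAD_FAST r → push 47. Stack: [47]
LOAD_CONST → push 5. Stack: [47, 5]
BINARY_OP & → 47 & 5 = 5. Stack: [5]
STORE_FAST r → r=5. Stack: []
LOAD_CONST → push 3. Stack: [3]
LOAD_FAST b → push -2. Stack: [3, -2]
BINARY_OP - → 3 - -2 = 5. Stack: [5]
LOAD_FAST b → push -2. Stack: [5, -2]
LOAD_CONST → push 12. Stack: [5, -2, 12]
BINARY_OP & → -2 & 12 = 12. Stack: [5, 12]
BINARY_OP + → 5 + 12 = 17. Stack: [17]
STORE_FAST p → p=17. Stack: []
LOAD_FAST r → push 5. Stack: [5]
RETURN_VALUE → return 5.

17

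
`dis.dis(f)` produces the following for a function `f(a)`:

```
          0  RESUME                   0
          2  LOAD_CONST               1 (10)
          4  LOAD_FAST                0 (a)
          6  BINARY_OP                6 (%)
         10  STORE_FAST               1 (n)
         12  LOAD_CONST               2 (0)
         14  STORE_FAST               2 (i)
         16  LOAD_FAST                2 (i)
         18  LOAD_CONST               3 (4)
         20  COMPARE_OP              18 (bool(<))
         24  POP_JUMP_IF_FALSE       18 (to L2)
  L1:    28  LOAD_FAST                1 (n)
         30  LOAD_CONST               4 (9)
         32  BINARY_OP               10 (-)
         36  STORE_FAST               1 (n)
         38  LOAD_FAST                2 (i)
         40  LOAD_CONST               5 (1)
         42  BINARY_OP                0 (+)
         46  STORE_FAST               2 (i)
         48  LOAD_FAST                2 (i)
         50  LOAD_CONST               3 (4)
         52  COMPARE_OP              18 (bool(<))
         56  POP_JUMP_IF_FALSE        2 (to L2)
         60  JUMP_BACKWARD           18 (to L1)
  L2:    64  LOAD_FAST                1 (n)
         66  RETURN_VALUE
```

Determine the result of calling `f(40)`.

-26

LOAD_CONST → push 10. Stack: [10]
LOAD_FAST a → push 40. Stack: [10, 40]
BINARY_OP % → 10 % 40 = 10. Stack: [10]
STORE_FAST n → n=10. Stack: []
LOAD_CONST → push 0. Stack: [0]
STORE_FAST i → i=0. Stack: []
LOAD_FAST i → push 0. Stack: [0]
LOAD_CONST → push 4. Stack: [0, 4]
COMPARE_OP bool(<) → 0 vs 4 = True. Stack: [True]
POP_JUMP_IF_FALSE → pop True; no jump. Stack: []
LOAD_FAST n → push 10. Stack: [10]
LOAD_CONST → push 9. Stack: [10, 9]
BINARY_OP - → 10 - 9 = 1. Stack: [1]
STORE_FAST n → n=1. Stack: []
LOAD_FAST i → push 0. Stack: [0]
LOAD_CONST → push 1. Stack: [0, 1]
BINARY_OP + → 0 + 1 = 1. Stack: [1]
STORE_FAST i → i=1. Stack: []
LOAD_FAST i → push 1. Stack: [1]
LOAD_CONST → push 4. Stack: [1, 4]
COMPARE_OP bool(<) → 1 vs 4 = True. Stack: [True]
POP_JUMP_IF_FALSE → pop True; no jump. Stack: []
LOAD_FAST n → push 1. Stack: [1]
LOAD_CONST → push 9. Stack: [1, 9]
BINARY_OP - → 1 - 9 = -8. Stack: [-8]
STORE_FAST n → n=-8. Stack: []
LOAD_FAST i → push 1. Stack: [1]
LOAD_CONST → push 1. Stack: [1, 1]
BINARY_OP + → 1 + 1 = 2. Stack: [2]
STORE_FAST i → i=2. Stack: []
LOAD_FAST i → push 2. Stack: [2]
LOAD_CONST → push 4. Stack: [2, 4]
COMPARE_OP bool(<) → 2 vs 4 = True. Stack: [True]
POP_JUMP_IF_FALSE → pop True; no jump. Stack: []
LOAD_FAST n → push -8. Stack: [-8]
LOAD_CONST → push 9. Stack: [-8, 9]
BINARY_OP - → -8 - 9 = -17. Stack: [-17]
STORE_FAST n → n=-17. Stack: []
LOAD_FAST i → push 2. Stack: [2]
LOAD_CONST → push 1. Stack: [2, 1]
BINARY_OP + → 2 + 1 = 3. Stack: [3]
STORE_FAST i → i=3. Stack: []
LOAD_FAST i → push 3. Stack: [3]
LOAD_CONST → push 4. Stack: [3, 4]
COMPARE_OP bool(<) → 3 vs 4 = True. Stack: [True]
POP_JUMP_IF_FALSE → pop True; no jump. Stack: []
LOAD_FAST n → push -17. Stack: [-17]
LOAD_CONST → push 9. Stack: [-17, 9]
BINARY_OP - → -17 - 9 = -26. Stack: [-26]
STORE_FAST n → n=-26. Stack: []
LOAD_FAST i → push 3. Stack: [3]
LOAD_CONST → push 1. Stack: [3, 1]
BINARY_OP + → 3 + 1 = 4. Stack: [4]
STORE_FAST i → i=4. Stack: []
LOAD_FAST i → push 4. Stack: [4]
LOAD_CONST → push 4. Stack: [4, 4]
COMPARE_OP bool(<) → 4 vs 4 = False. Stack: [False]
POP_JUMP_IF_FALSE → pop False; jump. Stack: []
LOAD_FAST n → push -26. Stack: [-26]
RETURN_VALUE → return -26.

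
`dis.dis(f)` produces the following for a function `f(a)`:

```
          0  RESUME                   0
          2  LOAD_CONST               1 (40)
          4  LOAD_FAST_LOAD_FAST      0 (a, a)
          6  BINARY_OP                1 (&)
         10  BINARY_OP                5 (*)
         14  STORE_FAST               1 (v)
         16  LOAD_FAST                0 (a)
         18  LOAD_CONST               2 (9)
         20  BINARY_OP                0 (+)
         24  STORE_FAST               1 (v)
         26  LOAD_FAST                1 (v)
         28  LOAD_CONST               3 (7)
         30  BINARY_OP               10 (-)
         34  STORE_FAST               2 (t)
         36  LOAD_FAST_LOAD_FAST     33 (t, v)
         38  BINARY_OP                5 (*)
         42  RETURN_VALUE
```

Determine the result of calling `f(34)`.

LOAD_CONST → push 40. Stack: [40]
LOAD_FAST_LOAD_FAST a,a → push 34,34. Stack: [40, 34, 34]
BINARY_OP & → 34 & 34 = 34. Stack: [40, 34]
BINARY_OP * → 40 * 34 = 1360. Stack: [1360]
STORE_FAST v → v=1360. Stack: []
LOAD_FAST a → push 34. Stack: [34]
LOAD_CONST → push 9. Stack: [34, 9]
BINARY_OP + → 34 + 9 = 43. Stack: [43]
STORE_FAST v → v=43. Stack: []
LOAD_FAST v → push 43. Stack: [43]
LOAD_CONST → push 7. Stack: [43, 7]
BINARY_OP - → 43 - 7 = 36. Stack: [36]
STORE_FAST t → t=36. Stack: []
LOAD_FAST_LOAD_FAST t,v → push 36,43. Stack: [36, 43]
BINARY_OP * → 36 * 43 = 1548. Stack: [1548]
RETURN_VALUE → return 1548.

1548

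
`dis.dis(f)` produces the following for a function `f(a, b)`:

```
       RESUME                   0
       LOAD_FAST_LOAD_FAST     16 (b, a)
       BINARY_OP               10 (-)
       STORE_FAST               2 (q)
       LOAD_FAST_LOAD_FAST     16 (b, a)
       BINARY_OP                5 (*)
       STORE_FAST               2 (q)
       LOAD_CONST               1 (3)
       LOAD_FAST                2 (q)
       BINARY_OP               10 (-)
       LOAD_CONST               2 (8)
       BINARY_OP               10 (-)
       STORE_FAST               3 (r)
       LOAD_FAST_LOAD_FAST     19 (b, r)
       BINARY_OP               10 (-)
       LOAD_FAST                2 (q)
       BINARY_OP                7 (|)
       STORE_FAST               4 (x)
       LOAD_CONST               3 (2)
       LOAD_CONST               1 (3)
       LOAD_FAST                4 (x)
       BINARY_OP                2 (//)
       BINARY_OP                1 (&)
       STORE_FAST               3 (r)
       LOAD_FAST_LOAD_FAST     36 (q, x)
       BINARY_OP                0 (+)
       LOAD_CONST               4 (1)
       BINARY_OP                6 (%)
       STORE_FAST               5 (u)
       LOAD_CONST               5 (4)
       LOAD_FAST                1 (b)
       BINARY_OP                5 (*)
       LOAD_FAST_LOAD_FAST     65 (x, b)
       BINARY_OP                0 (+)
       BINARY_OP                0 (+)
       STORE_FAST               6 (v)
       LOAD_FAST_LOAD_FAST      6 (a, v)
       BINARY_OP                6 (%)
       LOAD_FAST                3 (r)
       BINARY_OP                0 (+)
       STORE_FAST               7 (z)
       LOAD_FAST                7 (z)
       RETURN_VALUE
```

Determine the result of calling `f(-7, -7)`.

21

LOAD_FAST_LOAD_FAST b,a → push -7,-7. Stack: [-7, -7]
BINARY_OP - → -7 - -7 = 0. Stack: [0]
STORE_FAST q → q=0. Stack: []
LOAD_FAST_LOAD_FAST b,a → push -7,-7. Stack: [-7, -7]
BINARY_OP * → -7 * -7 = 49. Stack: [49]
STORE_FAST q → q=49. Stack: []
LOAD_CONST → push 3. Stack: [3]
LOAD_FAST q → push 49. Stack: [3, 49]
BINARY_OP - → 3 - 49 = -46. Stack: [-46]
LOAD_CONST → push 8. Stack: [-46, 8]
BINARY_OP - → -46 - 8 = -54. Stack: [-54]
STORE_FAST r → r=-54. Stack: []
LOAD_FAST_LOAD_FAST b,r → push -7,-54. Stack: [-7, -54]
BINARY_OP - → -7 - -54 = 47. Stack: [47]
LOAD_FAST q → push 49. Stack: [47, 49]
BINARY_OP | → 47 | 49 = 63. Stack: [63]
STORE_FAST x → x=63. Stack: []
LOAD_CONST → push 2. Stack: [2]
LOAD_CONST → push 3. Stack: [2, 3]
LOAD_FAST x → push 63. Stack: [2, 3, 63]
BINARY_OP // → 3 // 63 = 0. Stack: [2, 0]
BINARY_OP & → 2 & 0 = 0. Stack: [0]
STORE_FAST r → r=0. Stack: []
LOAD_FAST_LOAD_FAST q,x → push 49,63. Stack: [49, 63]
BINARY_OP + → 49 + 63 = 112. Stack: [112]
LOAD_CONST → push 1. Stack: [112, 1]
BINARY_OP % → 112 % 1 = 0. Stack: [0]
STORE_FAST u → u=0. Stack: []
LOAD_CONST → push 4. Stack: [4]
LOAD_FAST b → push -7. Stack: [4, -7]
BINARY_OP * → 4 * -7 = -28. Stack: [-28]
LOAD_FAST_LOAD_FAST x,b → push 63,-7. Stack: [-28, 63, -7]
BINARY_OP + → 63 + -7 = 56. Stack: [-28, 56]
BINARY_OP + → -28 + 56 = 28. Stack: [28]
STORE_FAST v → v=28. Stack: []
LOAD_FAST_LOAD_FAST a,v → push -7,28. Stack: [-7, 28]
BINARY_OP % → -7 % 28 = 21. Stack: [21]
LOAD_FAST r → push 0. Stack: [21, 0]
BINARY_OP + → 21 + 0 = 21. Stack: [21]
STORE_FAST z → z=21. Stack: []
LOAD_FAST z → push 21. Stack: [21]
RETURN_VALUE → return 21.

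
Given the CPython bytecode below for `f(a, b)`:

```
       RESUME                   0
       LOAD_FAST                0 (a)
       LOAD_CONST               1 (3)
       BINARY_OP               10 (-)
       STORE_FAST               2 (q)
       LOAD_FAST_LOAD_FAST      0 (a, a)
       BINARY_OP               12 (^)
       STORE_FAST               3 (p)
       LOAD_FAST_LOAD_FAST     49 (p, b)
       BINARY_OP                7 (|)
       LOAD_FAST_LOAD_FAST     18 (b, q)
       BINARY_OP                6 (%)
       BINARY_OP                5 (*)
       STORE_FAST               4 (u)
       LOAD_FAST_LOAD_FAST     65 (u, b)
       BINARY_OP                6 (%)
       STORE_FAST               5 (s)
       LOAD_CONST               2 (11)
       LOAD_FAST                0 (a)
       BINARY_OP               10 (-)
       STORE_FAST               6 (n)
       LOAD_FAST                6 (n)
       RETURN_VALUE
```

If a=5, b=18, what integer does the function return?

6

LOAD_FAST a → push 5. Stack: [5]
LOAD_CONST → push 3. Stack: [5, 3]
BINARY_OP - → 5 - 3 = 2. Stack: [2]
STORE_FAST q → q=2. Stack: []
LOAD_FAST_LOAD_FAST a,a → push 5,5. Stack: [5, 5]
BINARY_OP ^ → 5 ^ 5 = 0. Stack: [0]
STORE_FAST p → p=0. Stack: []
LOAD_FAST_LOAD_FAST p,b → push 0,18. Stack: [0, 18]
BINARY_OP | → 0 | 18 = 18. Stack: [18]
LOAD_FAST_LOAD_FAST b,q → push 18,2. Stack: [18, 18, 2]
BINARY_OP % → 18 % 2 = 0. Stack: [18, 0]
BINARY_OP * → 18 * 0 = 0. Stack: [0]
STORE_FAST u → u=0. Stack: []
LOAD_FAST_LOAD_FAST u,b → push 0,18. Stack: [0, 18]
BINARY_OP % → 0 % 18 = 0. Stack: [0]
STORE_FAST s → s=0. Stack: []
LOAD_CONST → push 11. Stack: [11]
LOAD_FAST a → push 5. Stack: [11, 5]
BINARY_OP - → 11 - 5 = 6. Stack: [6]
STORE_FAST n → n=6. Stack: []
LOAD_FAST n → push 6. Stack: [6]
RETURN_VALUE → return 6.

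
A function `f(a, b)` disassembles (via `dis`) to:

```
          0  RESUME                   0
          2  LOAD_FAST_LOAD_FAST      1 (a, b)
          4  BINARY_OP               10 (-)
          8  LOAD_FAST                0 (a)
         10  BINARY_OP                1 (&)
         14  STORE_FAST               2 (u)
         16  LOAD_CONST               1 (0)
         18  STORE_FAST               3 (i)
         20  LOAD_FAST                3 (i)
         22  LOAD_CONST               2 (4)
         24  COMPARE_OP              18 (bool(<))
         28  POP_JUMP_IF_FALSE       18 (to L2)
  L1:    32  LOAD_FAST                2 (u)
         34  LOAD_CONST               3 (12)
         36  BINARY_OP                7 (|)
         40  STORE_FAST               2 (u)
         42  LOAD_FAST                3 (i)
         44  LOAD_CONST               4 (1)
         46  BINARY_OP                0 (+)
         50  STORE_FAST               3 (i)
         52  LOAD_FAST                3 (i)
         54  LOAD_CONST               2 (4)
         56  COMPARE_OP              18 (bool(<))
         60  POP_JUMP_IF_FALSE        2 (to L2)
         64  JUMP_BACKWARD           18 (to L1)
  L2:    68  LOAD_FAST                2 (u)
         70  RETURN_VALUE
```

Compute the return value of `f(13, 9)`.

LOAD_FAST_LOAD_FAST a,b → push 13,9. Stack: [13, 9]
BINARY_OP - → 13 - 9 = 4. Stack: [4]
LOAD_FAST a → push 13. Stack: [4, 13]
BINARY_OP & → 4 & 13 = 4. Stack: [4]
STORE_FAST u → u=4. Stack: []
LOAD_CONST → push 0. Stack: [0]
STORE_FAST i → i=0. Stack: []
LOAD_FAST i → push 0. Stack: [0]
LOAD_CONST → push 4. Stack: [0, 4]
COMPARE_OP bool(<) → 0 vs 4 = True. Stack: [True]
POP_JUMP_IF_FALSE → pop True; no jump. Stack: []
LOAD_FAST u → push 4. Stack: [4]
LOAD_CONST → push 12. Stack: [4, 12]
BINARY_OP | → 4 | 12 = 12. Stack: [12]
STORE_FAST u → u=12. Stack: []
LOAD_FAST i → push 0. Stack: [0]
LOAD_CONST → push 1. Stack: [0, 1]
BINARY_OP + → 0 + 1 = 1. Stack: [1]
STORE_FAST i → i=1. Stack: []
LOAD_FAST i → push 1. Stack: [1]
LOAD_CONST → push 4. Stack: [1, 4]
COMPARE_OP bool(<) → 1 vs 4 = True. Stack: [True]
POP_JUMP_IF_FALSE → pop True; no jump. Stack: []
LOAD_FAST u → push 12. Stack: [12]
LOAD_CONST → push 12. Stack: [12, 12]
BINARY_OP | → 12 | 12 = 12. Stack: [12]
STORE_FAST u → u=12. Stack: []
LOAD_FAST i → push 1. Stack: [1]
LOAD_CONST → push 1. Stack: [1, 1]
BINARY_OP + → 1 + 1 = 2. Stack: [2]
STORE_FAST i → i=2. Stack: []
LOAD_FAST i → push 2. Stack: [2]
LOAD_CONST → push 4. Stack: [2, 4]
COMPARE_OP bool(<) → 2 vs 4 = True. Stack: [True]
POP_JUMP_IF_FALSE → pop True; no jump. Stack: []
LOAD_FAST u → push 12. Stack: [12]
LOAD_CONST → push 12. Stack: [12, 12]
BINARY_OP | → 12 | 12 = 12. Stack: [12]
STORE_FAST u → u=12. Stack: []
LOAD_FAST i → push 2. Stack: [2]
LOAD_CONST → push 1. Stack: [2, 1]
BINARY_OP + → 2 + 1 = 3. Stack: [3]
STORE_FAST i → i=3. Stack: []
LOAD_FAST i → push 3. Stack: [3]
LOAD_CONST → push 4. Stack: [3, 4]
COMPARE_OP bool(<) → 3 vs 4 = True. Stack: [True]
POP_JUMP_IF_FALSE → pop True; no jump. Stack: []
LOAD_FAST u → push 12. Stack: [12]
LOAD_CONST → push 12. Stack: [12, 12]
BINARY_OP | → 12 | 12 = 12. Stack: [12]
STORE_FAST u → u=12. Stack: []
LOAD_FAST i → push 3. Stack: [3]
LOAD_CONST → push 1. Stack: [3, 1]
BINARY_OP + → 3 + 1 = 4. Stack: [4]
STORE_FAST i → i=4. Stack: []
LOAD_FAST i → push 4. Stack: [4]
LOAD_CONST → push 4. Stack: [4, 4]
COMPARE_OP bool(<) → 4 vs 4 = False. Stack: [False]
POP_JUMP_IF_FALSE → pop False; jump. Stack: []
LOAD_FAST u → push 12. Stack: [12]
RETURN_VALUE → return 12.

12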